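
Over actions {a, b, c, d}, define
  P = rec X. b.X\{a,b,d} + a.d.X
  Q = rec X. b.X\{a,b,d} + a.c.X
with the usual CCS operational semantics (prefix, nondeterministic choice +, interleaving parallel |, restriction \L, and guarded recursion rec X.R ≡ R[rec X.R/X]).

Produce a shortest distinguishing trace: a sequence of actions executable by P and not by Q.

Reachable graph of P (3 states):
  m0 = rec X. b.X\{a,b,d} + a.d.X → =a=> m1, =b=> m2
  m1 = d.(rec X. b.X\{a,b,d} + a.d.X) → =d=> m0
  m2 = (rec X. b.X\{a,b,d} + a.d.X)\{a,b,d} → deadlocked
Reachable graph of Q (3 states):
  n0 = rec X. b.X\{a,b,d} + a.c.X → =a=> n1, =b=> n2
  n1 = c.(rec X. b.X\{a,b,d} + a.c.X) → =c=> n0
  n2 = (rec X. b.X\{a,b,d} + a.c.X)\{a,b,d} → deadlocked
Executing ad from P (initial set {m0}):
  after a @ step 1: {m1}
  after d @ step 2: {m0}
  — P admits the full trace.
Executing ad from Q (initial set {n0}):
  after a @ step 1: {n1}
  after d @ step 2: ∅ (Q stuck)

ad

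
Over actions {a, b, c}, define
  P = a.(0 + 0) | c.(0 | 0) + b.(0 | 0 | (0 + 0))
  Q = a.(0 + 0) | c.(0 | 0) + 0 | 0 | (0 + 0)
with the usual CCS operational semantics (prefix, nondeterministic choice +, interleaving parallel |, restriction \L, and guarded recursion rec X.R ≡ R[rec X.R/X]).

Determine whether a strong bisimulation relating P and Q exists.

NO

LTS(P): 5 reachable states
  u0 = a.(0 + 0) | c.(0 | 0) + b.(0 | 0 | (0 + 0)) | =a=> u1, =b=> u2, =c=> u3
  u1 = (0 + 0) | c.(0 | 0) | =c=> u4
  u2 = 0 | 0 | (0 + 0) | (no moves)
  u3 = a.(0 + 0) | (0 | 0) | =a=> u4
  u4 = (0 + 0) | (0 | 0) | (no moves)
LTS(Q): 4 reachable states
  v0 = a.(0 + 0) | c.(0 | 0) + 0 | 0 | (0 + 0) | =a=> v1, =c=> v2
  v1 = (0 + 0) | c.(0 | 0) | =c=> v3
  v2 = a.(0 + 0) | (0 | 0) | =a=> v3
  v3 = (0 + 0) | (0 | 0) | (no moves)
Partition-refinement fixed point:
  B0 = {u0}
  B1 = {u1, v1}
  B2 = {u2, u4, v3}
  B3 = {u3, v2}
  B4 = {v0}
u0 ∈ B0, v0 ∈ B4 → different blocks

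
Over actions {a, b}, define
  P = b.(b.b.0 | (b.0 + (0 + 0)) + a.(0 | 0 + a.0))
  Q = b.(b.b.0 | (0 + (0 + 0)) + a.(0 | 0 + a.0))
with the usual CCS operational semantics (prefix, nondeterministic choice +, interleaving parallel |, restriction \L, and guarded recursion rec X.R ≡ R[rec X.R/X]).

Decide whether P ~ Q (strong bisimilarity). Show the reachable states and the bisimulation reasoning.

Reachable graph of P (9 states):
  u0 = b.(b.b.0 | (b.0 + (0 + 0)) + a.(0 | 0 + a.0)) has moves -b-> u1
  u1 = b.b.0 | (b.0 + (0 + 0)) + a.(0 | 0 + a.0) has moves -a-> u2, -b-> u3, -b-> u4
  u2 = 0 | 0 + a.0 has moves -a-> u5
  u3 = b.0 | (b.0 + (0 + 0)) has moves -b-> u6, -b-> u7
  u4 = b.b.0 | 0 has moves -b-> u7
  u5 = 0 has moves ∅
  u6 = 0 | (b.0 + (0 + 0)) has moves -b-> u8
  u7 = b.0 | 0 has moves -b-> u8
  u8 = 0 | 0 has moves ∅
Reachable graph of Q (6 states):
  v0 = b.(b.b.0 | (0 + (0 + 0)) + a.(0 | 0 + a.0)) has moves -b-> v1
  v1 = b.b.0 | (0 + (0 + 0)) + a.(0 | 0 + a.0) has moves -a-> v2, -b-> v3
  v2 = 0 | 0 + a.0 has moves -a-> v4
  v3 = b.0 | (0 + (0 + 0)) has moves -b-> v5
  v4 = 0 has moves ∅
  v5 = 0 | (0 + (0 + 0)) has moves ∅
Bisimilarity quotient blocks:
  B0 = {u0}
  B1 = {u1}
  B2 = {u3, u4}
  B3 = {u6, u7, v3}
  B4 = {u5, u8, v4, v5}
  B5 = {u2, v2}
  B6 = {v0}
  B7 = {v1}
u0 ∈ B0, v0 ∈ B6 → different blocks

NO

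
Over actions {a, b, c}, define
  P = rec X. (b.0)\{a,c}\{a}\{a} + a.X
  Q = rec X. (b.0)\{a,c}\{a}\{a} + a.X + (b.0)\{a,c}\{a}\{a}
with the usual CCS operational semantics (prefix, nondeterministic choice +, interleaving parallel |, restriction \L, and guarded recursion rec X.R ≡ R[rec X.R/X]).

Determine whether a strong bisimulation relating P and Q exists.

bisimilar

P's transition system — 2 states:
  u0 = rec X. (b.0)\{a,c}\{a}\{a} + a.X → ··a··> u0, ··b··> u1
  u1 = 0\{a,c}\{a}\{a} → (no moves)
Q's transition system — 2 states:
  v0 = rec X. (b.0)\{a,c}\{a}\{a} + a.X + (b.0)\{a,c}\{a}\{a} → ··a··> v0, ··b··> v1
  v1 = 0\{a,c}\{a}\{a} → (no moves)
Coarsest stable partition (strong bisimilarity classes):
  B0 = {u0, v0}
  B1 = {u1, v1}
u0 ∈ B0, v0 ∈ B0 → same block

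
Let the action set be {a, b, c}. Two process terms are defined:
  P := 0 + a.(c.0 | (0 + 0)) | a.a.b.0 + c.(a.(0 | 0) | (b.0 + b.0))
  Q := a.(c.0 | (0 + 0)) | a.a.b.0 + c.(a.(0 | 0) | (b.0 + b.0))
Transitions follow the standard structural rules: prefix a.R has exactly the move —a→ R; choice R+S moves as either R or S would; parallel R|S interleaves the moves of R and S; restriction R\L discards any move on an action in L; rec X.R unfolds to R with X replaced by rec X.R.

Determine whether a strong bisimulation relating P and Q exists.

Reachable graph of P (16 states):
  u0 = 0 + a.(c.0 | (0 + 0)) | a.a.b.0 + c.(a.(0 | 0) | (b.0 + b.0)) ⊢ -a-> u1, -a-> u2, -c-> u3
  u1 = a.(c.0 | (0 + 0)) | a.b.0 ⊢ -a-> u4, -a-> u5
  u2 = c.0 | (0 + 0) | a.a.b.0 ⊢ -a-> u5, -c-> u6
  u3 = a.(0 | 0) | (b.0 + b.0) ⊢ -a-> u7, -b-> u8
  u4 = a.(c.0 | (0 + 0)) | b.0 ⊢ -a-> u9, -b-> u10
  u5 = c.0 | (0 + 0) | a.b.0 ⊢ -a-> u9, -c-> u11
  u6 = 0 | (0 + 0) | a.a.b.0 ⊢ -a-> u11
  u7 = 0 | 0 | (b.0 + b.0) ⊢ -b-> u12
  u8 = a.(0 | 0) | 0 ⊢ -a-> u12
  u9 = c.0 | (0 + 0) | b.0 ⊢ -b-> u13, -c-> u14
  u10 = a.(c.0 | (0 + 0)) | 0 ⊢ -a-> u13
  u11 = 0 | (0 + 0) | a.b.0 ⊢ -a-> u14
  u12 = 0 | 0 | 0 ⊢ deadlocked
  u13 = c.0 | (0 + 0) | 0 ⊢ -c-> u15
  u14 = 0 | (0 + 0) | b.0 ⊢ -b-> u15
  u15 = 0 | (0 + 0) | 0 ⊢ deadlocked
Reachable graph of Q (16 states):
  v0 = a.(c.0 | (0 + 0)) | a.a.b.0 + c.(a.(0 | 0) | (b.0 + b.0)) ⊢ -a-> v1, -a-> v2, -c-> v3
  v1 = a.(c.0 | (0 + 0)) | a.b.0 ⊢ -a-> v4, -a-> v5
  v2 = c.0 | (0 + 0) | a.a.b.0 ⊢ -a-> v5, -c-> v6
  v3 = a.(0 | 0) | (b.0 + b.0) ⊢ -a-> v7, -b-> v8
  v4 = a.(c.0 | (0 + 0)) | b.0 ⊢ -a-> v9, -b-> v10
  v5 = c.0 | (0 + 0) | a.b.0 ⊢ -a-> v9, -c-> v11
  v6 = 0 | (0 + 0) | a.a.b.0 ⊢ -a-> v11
  v7 = 0 | 0 | (b.0 + b.0) ⊢ -b-> v12
  v8 = a.(0 | 0) | 0 ⊢ -a-> v12
  v9 = c.0 | (0 + 0) | b.0 ⊢ -b-> v13, -c-> v14
  v10 = a.(c.0 | (0 + 0)) | 0 ⊢ -a-> v13
  v11 = 0 | (0 + 0) | a.b.0 ⊢ -a-> v14
  v12 = 0 | 0 | 0 ⊢ deadlocked
  v13 = c.0 | (0 + 0) | 0 ⊢ -c-> v15
  v14 = 0 | (0 + 0) | b.0 ⊢ -b-> v15
  v15 = 0 | (0 + 0) | 0 ⊢ deadlocked
Coarsest stable partition (strong bisimilarity classes):
  B0 = {u0, v0}
  B1 = {u3, v3}
  B2 = {u14, u7, v14, v7}
  B3 = {u12, u15, v12, v15}
  B4 = {u8, v8}
  B5 = {u2, v2}
  B6 = {u6, v6}
  B7 = {u11, v11}
  B8 = {u5, v5}
  B9 = {u9, v9}
  B10 = {u13, v13}
  B11 = {u1, v1}
  B12 = {u4, v4}
  B13 = {u10, v10}
u0 ∈ B0, v0 ∈ B0 → same block

P ~ Q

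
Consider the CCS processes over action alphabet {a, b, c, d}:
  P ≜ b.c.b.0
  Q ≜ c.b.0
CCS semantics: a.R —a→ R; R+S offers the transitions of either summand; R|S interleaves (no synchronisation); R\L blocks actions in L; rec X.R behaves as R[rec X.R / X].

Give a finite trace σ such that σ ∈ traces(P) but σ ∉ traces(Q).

P's transition system — 4 states:
  m0 = b.c.b.0 has moves -b-> m1
  m1 = c.b.0 has moves -c-> m2
  m2 = b.0 has moves -b-> m3
  m3 = 0 has moves ∅
Q's transition system — 3 states:
  n0 = c.b.0 has moves -c-> n1
  n1 = b.0 has moves -b-> n2
  n2 = 0 has moves ∅
Trace ⟨b⟩ through P, begin at {m0}:
  after b @ step 1: {m1}
  ✓ P
Trace ⟨b⟩ through Q, begin at {n0}:
  after b @ step 1: ∅ (Q stuck)

b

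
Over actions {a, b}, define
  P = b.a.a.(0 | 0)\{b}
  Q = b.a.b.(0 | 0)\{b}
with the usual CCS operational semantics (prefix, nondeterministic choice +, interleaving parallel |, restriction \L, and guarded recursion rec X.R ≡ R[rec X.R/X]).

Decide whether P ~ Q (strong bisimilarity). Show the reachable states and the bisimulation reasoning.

Reachable graph of P (4 states):
  u0 = b.a.a.(0 | 0)\{b} | ··b··> u1
  u1 = a.a.(0 | 0)\{b} | ··a··> u2
  u2 = a.(0 | 0)\{b} | ··a··> u3
  u3 = (0 | 0)\{b} | deadlocked
Reachable graph of Q (4 states):
  v0 = b.a.b.(0 | 0)\{b} | ··b··> v1
  v1 = a.b.(0 | 0)\{b} | ··a··> v2
  v2 = b.(0 | 0)\{b} | ··b··> v3
  v3 = (0 | 0)\{b} | deadlocked
Coarsest stable partition (strong bisimilarity classes):
  B0 = {u0}
  B1 = {u1}
  B2 = {u2}
  B3 = {u3, v3}
  B4 = {v0}
  B5 = {v1}
  B6 = {v2}
u0 ∈ B0, v0 ∈ B4 → different blocks

NO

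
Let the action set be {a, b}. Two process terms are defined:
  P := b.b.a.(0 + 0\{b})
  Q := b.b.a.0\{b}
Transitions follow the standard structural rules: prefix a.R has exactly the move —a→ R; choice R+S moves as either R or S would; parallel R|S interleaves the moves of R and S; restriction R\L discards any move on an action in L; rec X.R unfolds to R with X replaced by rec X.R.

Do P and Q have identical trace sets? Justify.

YES

Reachable graph of P (4 states):
  p0 = b.b.a.(0 + 0\{b}) ⊢ —b→ p1
  p1 = b.a.(0 + 0\{b}) ⊢ —b→ p2
  p2 = a.(0 + 0\{b}) ⊢ —a→ p3
  p3 = 0 + 0\{b} ⊢ (no moves)
Reachable graph of Q (4 states):
  q0 = b.b.a.0\{b} ⊢ —b→ q1
  q1 = b.a.0\{b} ⊢ —b→ q2
  q2 = a.0\{b} ⊢ —a→ q3
  q3 = 0\{b} ⊢ (no moves)
Bisimilarity quotient blocks:
  B0 = {p0, q0}
  B1 = {p1, q1}
  B2 = {p2, q2}
  B3 = {p3, q3}
p0 ∈ B0, q0 ∈ B0 → same block
Bisimilar ⇒ trace-equivalent.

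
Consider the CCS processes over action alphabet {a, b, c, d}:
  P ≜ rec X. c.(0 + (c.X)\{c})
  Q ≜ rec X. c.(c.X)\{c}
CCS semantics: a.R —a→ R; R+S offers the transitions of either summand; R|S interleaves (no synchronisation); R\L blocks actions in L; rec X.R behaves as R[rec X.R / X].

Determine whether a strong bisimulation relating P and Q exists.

Reachable graph of P (2 states):
  p0 = rec X. c.(0 + (c.X)\{c}) has moves --c--▸ p1
  p1 = 0 + (c.(rec X. c.(0 + (c.X)\{c})))\{c} has moves ·
Reachable graph of Q (2 states):
  q0 = rec X. c.(c.X)\{c} has moves --c--▸ q1
  q1 = (c.(rec X. c.(c.X)\{c}))\{c} has moves ·
Coarsest stable partition (strong bisimilarity classes):
  B0 = {p0, q0}
  B1 = {p1, q1}
p0 ∈ B0, q0 ∈ B0 → same block

bisimilar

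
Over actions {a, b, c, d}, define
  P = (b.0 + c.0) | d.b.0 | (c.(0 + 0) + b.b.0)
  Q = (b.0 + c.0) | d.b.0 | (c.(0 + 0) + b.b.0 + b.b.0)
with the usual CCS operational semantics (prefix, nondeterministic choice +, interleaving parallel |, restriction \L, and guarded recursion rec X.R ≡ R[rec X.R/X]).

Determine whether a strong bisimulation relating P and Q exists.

YES

Reachable graph of P (24 states):
  u0 = (b.0 + c.0) | d.b.0 | (c.(0 + 0) + b.b.0) :: —b→ u1, —b→ u2, —c→ u2, —c→ u3, —d→ u4
  u1 = (b.0 + c.0) | d.b.0 | b.0 :: —b→ u5, —b→ u6, —c→ u6, —d→ u7
  u2 = 0 | d.b.0 | (c.(0 + 0) + b.b.0) :: —b→ u6, —c→ u8, —d→ u9
  u3 = (b.0 + c.0) | d.b.0 | (0 + 0) :: —b→ u8, —c→ u8, —d→ u10
  u4 = (b.0 + c.0) | b.0 | (c.(0 + 0) + b.b.0) :: —b→ u11, —b→ u7, —b→ u9, —c→ u10, —c→ u9
  u5 = (b.0 + c.0) | d.b.0 | 0 :: —b→ u12, —c→ u12, —d→ u13
  u6 = 0 | d.b.0 | b.0 :: —b→ u12, —d→ u14
  u7 = (b.0 + c.0) | b.0 | b.0 :: —b→ u13, —b→ u14, —b→ u15, —c→ u14
  u8 = 0 | d.b.0 | (0 + 0) :: —d→ u16
  u9 = 0 | b.0 | (c.(0 + 0) + b.b.0) :: —b→ u14, —b→ u17, —c→ u16
  u10 = (b.0 + c.0) | b.0 | (0 + 0) :: —b→ u16, —b→ u18, —c→ u16
  u11 = (b.0 + c.0) | 0 | (c.(0 + 0) + b.b.0) :: —b→ u15, —b→ u17, —c→ u17, —c→ u18
  u12 = 0 | d.b.0 | 0 :: —d→ u19
  u13 = (b.0 + c.0) | b.0 | 0 :: —b→ u19, —b→ u20, —c→ u19
  u14 = 0 | b.0 | b.0 :: —b→ u19, —b→ u21
  u15 = (b.0 + c.0) | 0 | b.0 :: —b→ u20, —b→ u21, —c→ u21
  u16 = 0 | b.0 | (0 + 0) :: —b→ u22
  u17 = 0 | 0 | (c.(0 + 0) + b.b.0) :: —b→ u21, —c→ u22
  u18 = (b.0 + c.0) | 0 | (0 + 0) :: —b→ u22, —c→ u22
  u19 = 0 | b.0 | 0 :: —b→ u23
  u20 = (b.0 + c.0) | 0 | 0 :: —b→ u23, —c→ u23
  u21 = 0 | 0 | b.0 :: —b→ u23
  u22 = 0 | 0 | (0 + 0) :: ∅
  u23 = 0 | 0 | 0 :: ∅
Reachable graph of Q (24 states):
  v0 = (b.0 + c.0) | d.b.0 | (c.(0 + 0) + b.b.0 + b.b.0) :: —b→ v1, —b→ v2, —c→ v2, —c→ v3, —d→ v4
  v1 = (b.0 + c.0) | d.b.0 | b.0 :: —b→ v5, —b→ v6, —c→ v6, —d→ v7
  v2 = 0 | d.b.0 | (c.(0 + 0) + b.b.0 + b.b.0) :: —b→ v6, —c→ v8, —d→ v9
  v3 = (b.0 + c.0) | d.b.0 | (0 + 0) :: —b→ v8, —c→ v8, —d→ v10
  v4 = (b.0 + c.0) | b.0 | (c.(0 + 0) + b.b.0 + b.b.0) :: —b→ v11, —b→ v7, —b→ v9, —c→ v10, —c→ v9
  v5 = (b.0 + c.0) | d.b.0 | 0 :: —b→ v12, —c→ v12, —d→ v13
  v6 = 0 | d.b.0 | b.0 :: —b→ v12, —d→ v14
  v7 = (b.0 + c.0) | b.0 | b.0 :: —b→ v13, —b→ v14, —b→ v15, —c→ v14
  v8 = 0 | d.b.0 | (0 + 0) :: —d→ v16
  v9 = 0 | b.0 | (c.(0 + 0) + b.b.0 + b.b.0) :: —b→ v14, —b→ v17, —c→ v16
  v10 = (b.0 + c.0) | b.0 | (0 + 0) :: —b→ v16, —b→ v18, —c→ v16
  v11 = (b.0 + c.0) | 0 | (c.(0 + 0) + b.b.0 + b.b.0) :: —b→ v15, —b→ v17, —c→ v17, —c→ v18
  v12 = 0 | d.b.0 | 0 :: —d→ v19
  v13 = (b.0 + c.0) | b.0 | 0 :: —b→ v19, —b→ v20, —c→ v19
  v14 = 0 | b.0 | b.0 :: —b→ v19, —b→ v21
  v15 = (b.0 + c.0) | 0 | b.0 :: —b→ v20, —b→ v21, —c→ v21
  v16 = 0 | b.0 | (0 + 0) :: —b→ v22
  v17 = 0 | 0 | (c.(0 + 0) + b.b.0 + b.b.0) :: —b→ v21, —c→ v22
  v18 = (b.0 + c.0) | 0 | (0 + 0) :: —b→ v22, —c→ v22
  v19 = 0 | b.0 | 0 :: —b→ v23
  v20 = (b.0 + c.0) | 0 | 0 :: —b→ v23, —c→ v23
  v21 = 0 | 0 | b.0 :: —b→ v23
  v22 = 0 | 0 | (0 + 0) :: ∅
  v23 = 0 | 0 | 0 :: ∅
Bisimilarity quotient blocks:
  B0 = {u0, v0}
  B1 = {u2, v2}
  B2 = {u12, u8, v12, v8}
  B3 = {u16, u19, u21, v16, v19, v21}
  B4 = {u22, u23, v22, v23}
  B5 = {u9, v9}
  B6 = {u17, v17}
  B7 = {u14, v14}
  B8 = {u6, v6}
  B9 = {u1, v1}
  B10 = {u7, v7}
  B11 = {u10, u13, u15, v10, v13, v15}
  B12 = {u18, u20, v18, v20}
  B13 = {u3, u5, v3, v5}
  B14 = {u4, v4}
  B15 = {u11, v11}
u0 ∈ B0, v0 ∈ B0 → same block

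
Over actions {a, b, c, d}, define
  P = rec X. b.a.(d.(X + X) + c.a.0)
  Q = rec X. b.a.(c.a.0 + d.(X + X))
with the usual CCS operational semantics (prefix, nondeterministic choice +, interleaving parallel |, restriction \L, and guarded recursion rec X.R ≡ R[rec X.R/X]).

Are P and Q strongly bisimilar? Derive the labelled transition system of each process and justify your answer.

bisimilar

Reachable graph of P (6 states):
  u0 = rec X. b.a.(d.(X + X) + c.a.0) | -b-> u1
  u1 = a.(d.((rec X. b.a.(d.(X + X) + c.a.0)) + (rec X. b.a.(d.(X + X) + c.a.0))) + c.a.0) | -a-> u2
  u2 = d.((rec X. b.a.(d.(X + X) + c.a.0)) + (rec X. b.a.(d.(X + X) + c.a.0))) + c.a.0 | -c-> u3, -d-> u4
  u3 = a.0 | -a-> u5
  u4 = (rec X. b.a.(d.(X + X) + c.a.0)) + (rec X. b.a.(d.(X + X) + c.a.0)) | -b-> u1
  u5 = 0 | ∅
Reachable graph of Q (6 states):
  v0 = rec X. b.a.(c.a.0 + d.(X + X)) | -b-> v1
  v1 = a.(c.a.0 + d.((rec X. b.a.(c.a.0 + d.(X + X))) + (rec X. b.a.(c.a.0 + d.(X + X))))) | -a-> v2
  v2 = c.a.0 + d.((rec X. b.a.(c.a.0 + d.(X + X))) + (rec X. b.a.(c.a.0 + d.(X + X)))) | -c-> v3, -d-> v4
  v3 = a.0 | -a-> v5
  v4 = (rec X. b.a.(c.a.0 + d.(X + X))) + (rec X. b.a.(c.a.0 + d.(X + X))) | -b-> v1
  v5 = 0 | ∅
Bisimilarity quotient blocks:
  B0 = {u0, u4, v0, v4}
  B1 = {u1, v1}
  B2 = {u2, v2}
  B3 = {u3, v3}
  B4 = {u5, v5}
u0 ∈ B0, v0 ∈ B0 → same block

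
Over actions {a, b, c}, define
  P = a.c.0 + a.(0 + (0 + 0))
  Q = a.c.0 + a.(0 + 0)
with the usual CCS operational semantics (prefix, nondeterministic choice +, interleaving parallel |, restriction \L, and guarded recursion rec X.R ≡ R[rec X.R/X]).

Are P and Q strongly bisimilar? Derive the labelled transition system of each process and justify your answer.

LTS(P): 4 reachable states
  u0 = a.c.0 + a.(0 + (0 + 0)) ⊢ -a-> u1, -a-> u2
  u1 = 0 + (0 + 0) ⊢ (no moves)
  u2 = c.0 ⊢ -c-> u3
  u3 = 0 ⊢ (no moves)
LTS(Q): 4 reachable states
  v0 = a.c.0 + a.(0 + 0) ⊢ -a-> v1, -a-> v2
  v1 = 0 + 0 ⊢ (no moves)
  v2 = c.0 ⊢ -c-> v3
  v3 = 0 ⊢ (no moves)
Partition-refinement fixed point:
  B0 = {u0, v0}
  B1 = {u1, u3, v1, v3}
  B2 = {u2, v2}
u0 ∈ B0, v0 ∈ B0 → same block

P ~ Q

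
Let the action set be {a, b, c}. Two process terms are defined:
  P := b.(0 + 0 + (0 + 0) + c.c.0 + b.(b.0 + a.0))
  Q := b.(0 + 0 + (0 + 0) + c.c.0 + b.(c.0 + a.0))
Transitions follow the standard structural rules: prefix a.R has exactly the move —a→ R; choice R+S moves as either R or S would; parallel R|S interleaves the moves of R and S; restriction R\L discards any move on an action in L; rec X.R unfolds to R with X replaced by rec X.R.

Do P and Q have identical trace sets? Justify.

Reachable graph of P (5 states):
  u0 = b.(0 + 0 + (0 + 0) + c.c.0 + b.(b.0 + a.0)) :: --b--▸ u1
  u1 = 0 + 0 + (0 + 0) + c.c.0 + b.(b.0 + a.0) :: --b--▸ u2, --c--▸ u3
  u2 = b.0 + a.0 :: --a--▸ u4, --b--▸ u4
  u3 = c.0 :: --c--▸ u4
  u4 = 0 :: ∅
Reachable graph of Q (5 states):
  v0 = b.(0 + 0 + (0 + 0) + c.c.0 + b.(c.0 + a.0)) :: --b--▸ v1
  v1 = 0 + 0 + (0 + 0) + c.c.0 + b.(c.0 + a.0) :: --b--▸ v2, --c--▸ v3
  v2 = c.0 + a.0 :: --a--▸ v4, --c--▸ v4
  v3 = c.0 :: --c--▸ v4
  v4 = 0 :: ∅
Run σ = ⟨bbb⟩ on P: start {u0}
  after b @ step 1: {u1}
  after b @ step 2: {u2}
  after b @ step 3: {u4}
  — P admits the full trace.
Run σ = ⟨bbb⟩ on Q: start {v0}
  after b @ step 1: {v1}
  after b @ step 2: {v2}
  after b @ step 3: no successor for Q

trace-distinct — witness ⟨bbb⟩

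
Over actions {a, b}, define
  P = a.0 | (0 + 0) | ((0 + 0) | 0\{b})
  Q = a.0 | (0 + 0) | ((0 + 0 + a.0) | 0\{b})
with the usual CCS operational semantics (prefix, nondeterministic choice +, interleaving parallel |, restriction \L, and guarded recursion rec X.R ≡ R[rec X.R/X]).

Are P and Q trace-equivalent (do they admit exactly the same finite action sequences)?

P's transition system — 2 states:
  p0 = a.0 | (0 + 0) | ((0 + 0) | 0\{b}) | -a-> p1
  p1 = 0 | (0 + 0) | ((0 + 0) | 0\{b}) | deadlocked
Q's transition system — 4 states:
  q0 = a.0 | (0 + 0) | ((0 + 0 + a.0) | 0\{b}) | -a-> q1, -a-> q2
  q1 = 0 | (0 + 0) | ((0 + 0 + a.0) | 0\{b}) | -a-> q3
  q2 = a.0 | (0 + 0) | (0 | 0\{b}) | -a-> q3
  q3 = 0 | (0 + 0) | (0 | 0\{b}) | deadlocked
Run σ = ⟨aa⟩ on Q: start {q0}
  step 1 (a): {q1, q2}
  step 2 (a): {q3}
  ✓ Q
Run σ = ⟨aa⟩ on P: start {p0}
  step 1 (a): {p1}
  step 2 (a): ∅ (P stuck)

traces(P) ≠ traces(Q) — witness ⟨aa⟩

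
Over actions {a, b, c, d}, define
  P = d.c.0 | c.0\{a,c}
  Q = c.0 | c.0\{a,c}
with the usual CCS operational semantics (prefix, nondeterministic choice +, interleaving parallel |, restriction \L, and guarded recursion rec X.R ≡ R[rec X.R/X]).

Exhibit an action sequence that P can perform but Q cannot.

P's transition system — 6 states:
  u0 = d.c.0 | c.0\{a,c} :: ··c··> u1, ··d··> u2
  u1 = d.c.0 | 0\{a,c} :: ··d··> u3
  u2 = c.0 | c.0\{a,c} :: ··c··> u3, ··c··> u4
  u3 = c.0 | 0\{a,c} :: ··c··> u5
  u4 = 0 | c.0\{a,c} :: ··c··> u5
  u5 = 0 | 0\{a,c} :: ∅
Q's transition system — 4 states:
  v0 = c.0 | c.0\{a,c} :: ··c··> v1, ··c··> v2
  v1 = 0 | c.0\{a,c} :: ··c··> v3
  v2 = c.0 | 0\{a,c} :: ··c··> v3
  v3 = 0 | 0\{a,c} :: ∅
Trace ⟨d⟩ through P, begin at {u0}:
  [1] d ⇒ {u2}
  — P admits the full trace.
Trace ⟨d⟩ through Q, begin at {v0}:
  [1] d ⇒ no successor for Q

d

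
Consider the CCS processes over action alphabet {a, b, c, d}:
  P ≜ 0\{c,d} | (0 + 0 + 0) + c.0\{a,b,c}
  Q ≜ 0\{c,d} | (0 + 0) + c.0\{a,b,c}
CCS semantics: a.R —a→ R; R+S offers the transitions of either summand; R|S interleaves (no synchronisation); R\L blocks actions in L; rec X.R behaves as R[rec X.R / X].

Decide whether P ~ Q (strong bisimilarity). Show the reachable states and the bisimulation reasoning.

YES

Reachable graph of P (2 states):
  u0 = 0\{c,d} | (0 + 0 + 0) + c.0\{a,b,c} | —c→ u1
  u1 = 0\{a,b,c} | stopped
Reachable graph of Q (2 states):
  v0 = 0\{c,d} | (0 + 0) + c.0\{a,b,c} | —c→ v1
  v1 = 0\{a,b,c} | stopped
Partition-refinement fixed point:
  B0 = {u0, v0}
  B1 = {u1, v1}
u0 ∈ B0, v0 ∈ B0 → same block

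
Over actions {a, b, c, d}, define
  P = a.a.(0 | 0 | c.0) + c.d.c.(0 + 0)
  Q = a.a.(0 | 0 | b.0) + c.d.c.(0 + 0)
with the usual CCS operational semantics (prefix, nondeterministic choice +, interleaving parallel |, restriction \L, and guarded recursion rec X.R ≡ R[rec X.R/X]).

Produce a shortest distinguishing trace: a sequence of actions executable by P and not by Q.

Reachable graph of P (7 states):
  s0 = a.a.(0 | 0 | c.0) + c.d.c.(0 + 0) | =a=> s1, =c=> s2
  s1 = a.(0 | 0 | c.0) | =a=> s3
  s2 = d.c.(0 + 0) | =d=> s4
  s3 = 0 | 0 | c.0 | =c=> s5
  s4 = c.(0 + 0) | =c=> s6
  s5 = 0 | 0 | 0 | (no moves)
  s6 = 0 + 0 | (no moves)
Reachable graph of Q (7 states):
  t0 = a.a.(0 | 0 | b.0) + c.d.c.(0 + 0) | =a=> t1, =c=> t2
  t1 = a.(0 | 0 | b.0) | =a=> t3
  t2 = d.c.(0 + 0) | =d=> t4
  t3 = 0 | 0 | b.0 | =b=> t5
  t4 = c.(0 + 0) | =c=> t6
  t5 = 0 | 0 | 0 | (no moves)
  t6 = 0 + 0 | (no moves)
Executing aac from P (initial set {s0}):
  step 1 (a): {s1}
  step 2 (a): {s3}
  step 3 (c): {s5}
  — P admits the full trace.
Executing aac from Q (initial set {t0}):
  step 1 (a): {t1}
  step 2 (a): {t3}
  step 3 (c): ∅  — Q cannot continue

aac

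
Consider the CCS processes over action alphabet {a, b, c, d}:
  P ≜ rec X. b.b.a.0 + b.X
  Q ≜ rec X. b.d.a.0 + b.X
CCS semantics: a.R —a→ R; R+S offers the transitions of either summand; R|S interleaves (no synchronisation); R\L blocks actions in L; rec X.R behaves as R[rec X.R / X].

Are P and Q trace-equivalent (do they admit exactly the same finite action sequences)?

traces(P) ≠ traces(Q) — witness ⟨bba⟩

P's transition system — 4 states:
  p0 = rec X. b.b.a.0 + b.X :: =b=> p0, =b=> p1
  p1 = b.a.0 :: =b=> p2
  p2 = a.0 :: =a=> p3
  p3 = 0 :: stopped
Q's transition system — 4 states:
  q0 = rec X. b.d.a.0 + b.X :: =b=> q0, =b=> q1
  q1 = d.a.0 :: =d=> q2
  q2 = a.0 :: =a=> q3
  q3 = 0 :: stopped
Trace ⟨bba⟩ through P, begin at {p0}:
  [1] b ⇒ {p0, p1}
  [2] b ⇒ {p0, p1, p2}
  [3] a ⇒ {p3}
  ✓ P
Trace ⟨bba⟩ through Q, begin at {q0}:
  [1] b ⇒ {q0, q1}
  [2] b ⇒ {q0, q1}
  [3] a ⇒ ∅  — Q cannot continue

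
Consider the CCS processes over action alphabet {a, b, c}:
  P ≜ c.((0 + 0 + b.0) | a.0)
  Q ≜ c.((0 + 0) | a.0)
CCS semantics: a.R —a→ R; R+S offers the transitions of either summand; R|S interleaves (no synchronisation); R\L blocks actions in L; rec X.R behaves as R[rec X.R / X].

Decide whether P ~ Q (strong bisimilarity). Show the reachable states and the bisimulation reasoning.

Reachable graph of P (5 states):
  u0 = c.((0 + 0 + b.0) | a.0) :: -c-> u1
  u1 = (0 + 0 + b.0) | a.0 :: -a-> u2, -b-> u3
  u2 = (0 + 0 + b.0) | 0 :: -b-> u4
  u3 = 0 | a.0 :: -a-> u4
  u4 = 0 | 0 :: stopped
Reachable graph of Q (3 states):
  v0 = c.((0 + 0) | a.0) :: -c-> v1
  v1 = (0 + 0) | a.0 :: -a-> v2
  v2 = (0 + 0) | 0 :: stopped
Partition-refinement fixed point:
  B0 = {u0}
  B1 = {u1}
  B2 = {u2}
  B3 = {u4, v2}
  B4 = {u3, v1}
  B5 = {v0}
u0 ∈ B0, v0 ∈ B5 → different blocks

P ≁ Q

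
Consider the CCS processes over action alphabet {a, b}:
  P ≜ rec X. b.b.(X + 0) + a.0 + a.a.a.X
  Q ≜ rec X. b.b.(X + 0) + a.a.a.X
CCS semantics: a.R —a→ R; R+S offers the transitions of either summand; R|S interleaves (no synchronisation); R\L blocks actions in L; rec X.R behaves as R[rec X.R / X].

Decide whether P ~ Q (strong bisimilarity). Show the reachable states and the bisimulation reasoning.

Reachable graph of P (6 states):
  u0 = rec X. b.b.(X + 0) + a.0 + a.a.a.X has moves —a→ u1, —a→ u2, —b→ u3
  u1 = 0 has moves ∅
  u2 = a.a.(rec X. b.b.(X + 0) + a.0 + a.a.a.X) has moves —a→ u4
  u3 = b.((rec X. b.b.(X + 0) + a.0 + a.a.a.X) + 0) has moves —b→ u5
  u4 = a.(rec X. b.b.(X + 0) + a.0 + a.a.a.X) has moves —a→ u0
  u5 = (rec X. b.b.(X + 0) + a.0 + a.a.a.X) + 0 has moves —a→ u1, —a→ u2, —b→ u3
Reachable graph of Q (5 states):
  v0 = rec X. b.b.(X + 0) + a.a.a.X has moves —a→ v1, —b→ v2
  v1 = a.a.(rec X. b.b.(X + 0) + a.a.a.X) has moves —a→ v3
  v2 = b.((rec X. b.b.(X + 0) + a.a.a.X) + 0) has moves —b→ v4
  v3 = a.(rec X. b.b.(X + 0) + a.a.a.X) has moves —a→ v0
  v4 = (rec X. b.b.(X + 0) + a.a.a.X) + 0 has moves —a→ v1, —b→ v2
Bisimilarity quotient blocks:
  B0 = {u0, u5}
  B1 = {u1}
  B2 = {u2}
  B3 = {u4}
  B4 = {u3}
  B5 = {v0, v4}
  B6 = {v2}
  B7 = {v1}
  B8 = {v3}
u0 ∈ B0, v0 ∈ B5 → different blocks

not bisimilar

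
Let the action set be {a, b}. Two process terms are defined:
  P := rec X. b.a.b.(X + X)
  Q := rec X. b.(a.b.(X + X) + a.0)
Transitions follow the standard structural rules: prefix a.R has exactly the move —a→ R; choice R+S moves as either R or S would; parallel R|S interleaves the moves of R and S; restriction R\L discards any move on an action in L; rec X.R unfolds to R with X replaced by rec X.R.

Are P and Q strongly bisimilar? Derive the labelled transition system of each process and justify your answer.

NO

P's transition system — 4 states:
  p0 = rec X. b.a.b.(X + X) has moves =b=> p1
  p1 = a.b.((rec X. b.a.b.(X + X)) + (rec X. b.a.b.(X + X))) has moves =a=> p2
  p2 = b.((rec X. b.a.b.(X + X)) + (rec X. b.a.b.(X + X))) has moves =b=> p3
  p3 = (rec X. b.a.b.(X + X)) + (rec X. b.a.b.(X + X)) has moves =b=> p1
Q's transition system — 5 states:
  q0 = rec X. b.(a.b.(X + X) + a.0) has moves =b=> q1
  q1 = a.b.((rec X. b.(a.b.(X + X) + a.0)) + (rec X. b.(a.b.(X + X) + a.0))) + a.0 has moves =a=> q2, =a=> q3
  q2 = 0 has moves stopped
  q3 = b.((rec X. b.(a.b.(X + X) + a.0)) + (rec X. b.(a.b.(X + X) + a.0))) has moves =b=> q4
  q4 = (rec X. b.(a.b.(X + X) + a.0)) + (rec X. b.(a.b.(X + X) + a.0)) has moves =b=> q1
Coarsest stable partition (strong bisimilarity classes):
  B0 = {p0, p3}
  B1 = {p1}
  B2 = {p2}
  B3 = {q0, q4}
  B4 = {q1}
  B5 = {q2}
  B6 = {q3}
p0 ∈ B0, q0 ∈ B3 → different blocks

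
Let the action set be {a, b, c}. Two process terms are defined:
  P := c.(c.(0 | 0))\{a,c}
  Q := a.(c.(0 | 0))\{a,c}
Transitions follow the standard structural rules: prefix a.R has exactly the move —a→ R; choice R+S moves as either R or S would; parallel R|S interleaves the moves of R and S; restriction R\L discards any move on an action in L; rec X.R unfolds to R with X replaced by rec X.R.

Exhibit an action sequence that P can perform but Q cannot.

c

P's transition system — 2 states:
  u0 = c.(c.(0 | 0))\{a,c} | -c-> u1
  u1 = (c.(0 | 0))\{a,c} | ∅
Q's transition system — 2 states:
  v0 = a.(c.(0 | 0))\{a,c} | -a-> v1
  v1 = (c.(0 | 0))\{a,c} | ∅
Run σ = ⟨c⟩ on P: start {u0}
  step 1 (c): {u1}
  P completes σ.
Run σ = ⟨c⟩ on Q: start {v0}
  step 1 (c): ∅  — Q cannot continue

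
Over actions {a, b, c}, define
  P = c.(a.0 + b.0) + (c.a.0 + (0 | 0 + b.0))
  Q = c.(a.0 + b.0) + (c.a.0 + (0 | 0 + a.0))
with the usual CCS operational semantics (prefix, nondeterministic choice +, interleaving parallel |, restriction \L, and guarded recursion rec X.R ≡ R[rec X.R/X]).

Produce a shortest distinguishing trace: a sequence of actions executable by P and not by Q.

LTS(P): 4 reachable states
  m0 = c.(a.0 + b.0) + (c.a.0 + (0 | 0 + b.0)) → —b→ m1, —c→ m2, —c→ m3
  m1 = 0 → deadlocked
  m2 = a.0 → —a→ m1
  m3 = a.0 + b.0 → —a→ m1, —b→ m1
LTS(Q): 4 reachable states
  n0 = c.(a.0 + b.0) + (c.a.0 + (0 | 0 + a.0)) → —a→ n1, —c→ n2, —c→ n3
  n1 = 0 → deadlocked
  n2 = a.0 → —a→ n1
  n3 = a.0 + b.0 → —a→ n1, —b→ n1
Run σ = ⟨b⟩ on P: start {m0}
  step 1 (b): {m1}
  ✓ P
Run σ = ⟨b⟩ on Q: start {n0}
  step 1 (b): no successor for Q

b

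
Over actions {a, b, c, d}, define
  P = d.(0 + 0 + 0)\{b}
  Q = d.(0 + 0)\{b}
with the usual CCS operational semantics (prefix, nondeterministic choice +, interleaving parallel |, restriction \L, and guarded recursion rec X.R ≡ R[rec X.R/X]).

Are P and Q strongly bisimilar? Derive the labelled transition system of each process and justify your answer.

bisimilar

LTS(P): 2 reachable states
  s0 = d.(0 + 0 + 0)\{b} | --d--▸ s1
  s1 = (0 + 0 + 0)\{b} | ·
LTS(Q): 2 reachable states
  t0 = d.(0 + 0)\{b} | --d--▸ t1
  t1 = (0 + 0)\{b} | ·
Partition-refinement fixed point:
  B0 = {s0, t0}
  B1 = {s1, t1}
s0 ∈ B0, t0 ∈ B0 → same block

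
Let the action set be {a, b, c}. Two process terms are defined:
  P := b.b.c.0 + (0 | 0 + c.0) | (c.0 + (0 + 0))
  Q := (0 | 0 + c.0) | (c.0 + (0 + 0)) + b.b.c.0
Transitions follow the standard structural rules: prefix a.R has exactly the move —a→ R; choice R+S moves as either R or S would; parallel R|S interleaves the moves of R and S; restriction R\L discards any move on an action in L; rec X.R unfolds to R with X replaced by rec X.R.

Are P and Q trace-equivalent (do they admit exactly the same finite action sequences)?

trace-equivalent

P's transition system — 7 states:
  u0 = b.b.c.0 + (0 | 0 + c.0) | (c.0 + (0 + 0)) | -b-> u1, -c-> u2, -c-> u3
  u1 = b.c.0 | -b-> u4
  u2 = (0 | 0 + c.0) | 0 | -c-> u5
  u3 = 0 | (c.0 + (0 + 0)) | -c-> u5
  u4 = c.0 | -c-> u6
  u5 = 0 | 0 | deadlocked
  u6 = 0 | deadlocked
Q's transition system — 7 states:
  v0 = (0 | 0 + c.0) | (c.0 + (0 + 0)) + b.b.c.0 | -b-> v1, -c-> v2, -c-> v3
  v1 = b.c.0 | -b-> v4
  v2 = (0 | 0 + c.0) | 0 | -c-> v5
  v3 = 0 | (c.0 + (0 + 0)) | -c-> v5
  v4 = c.0 | -c-> v6
  v5 = 0 | 0 | deadlocked
  v6 = 0 | deadlocked
Bisimilarity quotient blocks:
  B0 = {u0, v0}
  B1 = {u2, u3, u4, v2, v3, v4}
  B2 = {u5, u6, v5, v6}
  B3 = {u1, v1}
u0 ∈ B0, v0 ∈ B0 → same block
Bisimilar ⇒ trace-equivalent.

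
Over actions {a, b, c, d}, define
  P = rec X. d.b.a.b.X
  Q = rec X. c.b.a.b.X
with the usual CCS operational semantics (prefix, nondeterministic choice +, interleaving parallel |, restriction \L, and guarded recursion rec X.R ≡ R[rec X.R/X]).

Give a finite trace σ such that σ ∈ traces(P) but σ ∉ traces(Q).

P's transition system — 4 states:
  p0 = rec X. d.b.a.b.X :: --d--▸ p1
  p1 = b.a.b.(rec X. d.b.a.b.X) :: --b--▸ p2
  p2 = a.b.(rec X. d.b.a.b.X) :: --a--▸ p3
  p3 = b.(rec X. d.b.a.b.X) :: --b--▸ p0
Q's transition system — 4 states:
  q0 = rec X. c.b.a.b.X :: --c--▸ q1
  q1 = b.a.b.(rec X. c.b.a.b.X) :: --b--▸ q2
  q2 = a.b.(rec X. c.b.a.b.X) :: --a--▸ q3
  q3 = b.(rec X. c.b.a.b.X) :: --b--▸ q0
Run σ = ⟨d⟩ on P: start {p0}
  after d @ step 1: {p1}
  P completes σ.
Run σ = ⟨d⟩ on Q: start {q0}
  after d @ step 1: ∅  — Q cannot continue

d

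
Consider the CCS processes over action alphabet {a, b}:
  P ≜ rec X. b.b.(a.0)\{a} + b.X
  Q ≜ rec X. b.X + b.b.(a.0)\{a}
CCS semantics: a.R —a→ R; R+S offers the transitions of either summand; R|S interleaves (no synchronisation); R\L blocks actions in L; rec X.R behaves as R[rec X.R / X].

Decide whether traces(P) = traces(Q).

trace-equivalent

Reachable graph of P (3 states):
  s0 = rec X. b.b.(a.0)\{a} + b.X → ··b··> s0, ··b··> s1
  s1 = b.(a.0)\{a} → ··b··> s2
  s2 = (a.0)\{a} → ∅
Reachable graph of Q (3 states):
  t0 = rec X. b.X + b.b.(a.0)\{a} → ··b··> t0, ··b··> t1
  t1 = b.(a.0)\{a} → ··b··> t2
  t2 = (a.0)\{a} → ∅
Coarsest stable partition (strong bisimilarity classes):
  B0 = {s0, t0}
  B1 = {s1, t1}
  B2 = {s2, t2}
s0 ∈ B0, t0 ∈ B0 → same block
Bisimilar ⇒ trace-equivalent.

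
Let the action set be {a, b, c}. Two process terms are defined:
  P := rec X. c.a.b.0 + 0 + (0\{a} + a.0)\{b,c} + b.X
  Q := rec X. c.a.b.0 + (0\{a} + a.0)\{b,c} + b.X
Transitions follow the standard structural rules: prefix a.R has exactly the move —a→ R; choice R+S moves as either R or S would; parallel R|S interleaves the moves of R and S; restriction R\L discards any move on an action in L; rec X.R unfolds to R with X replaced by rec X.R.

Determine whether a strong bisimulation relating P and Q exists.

YES

LTS(P): 5 reachable states
  p0 = rec X. c.a.b.0 + 0 + (0\{a} + a.0)\{b,c} + b.X :: -a-> p1, -b-> p0, -c-> p2
  p1 = 0\{b,c} :: deadlocked
  p2 = a.b.0 :: -a-> p3
  p3 = b.0 :: -b-> p4
  p4 = 0 :: deadlocked
LTS(Q): 5 reachable states
  q0 = rec X. c.a.b.0 + (0\{a} + a.0)\{b,c} + b.X :: -a-> q1, -b-> q0, -c-> q2
  q1 = 0\{b,c} :: deadlocked
  q2 = a.b.0 :: -a-> q3
  q3 = b.0 :: -b-> q4
  q4 = 0 :: deadlocked
Partition-refinement fixed point:
  B0 = {p0, q0}
  B1 = {p1, p4, q1, q4}
  B2 = {p2, q2}
  B3 = {p3, q3}
p0 ∈ B0, q0 ∈ B0 → same block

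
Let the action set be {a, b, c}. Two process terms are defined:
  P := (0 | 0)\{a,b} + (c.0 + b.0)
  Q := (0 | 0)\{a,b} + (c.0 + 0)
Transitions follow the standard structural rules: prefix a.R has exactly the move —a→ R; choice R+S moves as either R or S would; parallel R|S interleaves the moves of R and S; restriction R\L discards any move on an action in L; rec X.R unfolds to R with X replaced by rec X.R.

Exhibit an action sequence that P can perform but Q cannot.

Reachable graph of P (2 states):
  u0 = (0 | 0)\{a,b} + (c.0 + b.0) ⊢ ··b··> u1, ··c··> u1
  u1 = 0 ⊢ deadlocked
Reachable graph of Q (2 states):
  v0 = (0 | 0)\{a,b} + (c.0 + 0) ⊢ ··c··> v1
  v1 = 0 ⊢ deadlocked
Trace ⟨b⟩ through P, begin at {u0}:
  [1] b ⇒ {u1}
  — P admits the full trace.
Trace ⟨b⟩ through Q, begin at {v0}:
  [1] b ⇒ no successor for Q

b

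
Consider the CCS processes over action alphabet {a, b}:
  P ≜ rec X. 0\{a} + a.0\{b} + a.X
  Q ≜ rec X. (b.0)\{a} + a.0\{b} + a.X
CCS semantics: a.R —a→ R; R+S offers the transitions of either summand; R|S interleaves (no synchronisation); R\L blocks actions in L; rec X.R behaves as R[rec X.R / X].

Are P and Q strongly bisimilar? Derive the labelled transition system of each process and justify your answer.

Reachable graph of P (2 states):
  p0 = rec X. 0\{a} + a.0\{b} + a.X | ··a··> p0, ··a··> p1
  p1 = 0\{b} | ·
Reachable graph of Q (3 states):
  q0 = rec X. (b.0)\{a} + a.0\{b} + a.X | ··a··> q0, ··a··> q1, ··b··> q2
  q1 = 0\{b} | ·
  q2 = 0\{a} | ·
Bisimilarity quotient blocks:
  B0 = {p0}
  B1 = {p1, q1, q2}
  B2 = {q0}
p0 ∈ B0, q0 ∈ B2 → different blocks

P ≁ Q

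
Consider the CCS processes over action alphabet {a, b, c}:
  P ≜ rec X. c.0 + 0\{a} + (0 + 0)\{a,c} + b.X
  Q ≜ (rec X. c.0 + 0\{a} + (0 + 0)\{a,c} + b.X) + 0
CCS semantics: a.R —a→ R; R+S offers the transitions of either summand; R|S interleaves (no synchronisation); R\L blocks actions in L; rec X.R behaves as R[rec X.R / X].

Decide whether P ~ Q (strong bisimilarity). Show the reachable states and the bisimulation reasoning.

P's transition system — 2 states:
  s0 = rec X. c.0 + 0\{a} + (0 + 0)\{a,c} + b.X → -b-> s0, -c-> s1
  s1 = 0 → ·
Q's transition system — 3 states:
  t0 = (rec X. c.0 + 0\{a} + (0 + 0)\{a,c} + b.X) + 0 → -b-> t1, -c-> t2
  t1 = rec X. c.0 + 0\{a} + (0 + 0)\{a,c} + b.X → -b-> t1, -c-> t2
  t2 = 0 → ·
Partition-refinement fixed point:
  B0 = {s0, t0, t1}
  B1 = {s1, t2}
s0 ∈ B0, t0 ∈ B0 → same block

P ~ Q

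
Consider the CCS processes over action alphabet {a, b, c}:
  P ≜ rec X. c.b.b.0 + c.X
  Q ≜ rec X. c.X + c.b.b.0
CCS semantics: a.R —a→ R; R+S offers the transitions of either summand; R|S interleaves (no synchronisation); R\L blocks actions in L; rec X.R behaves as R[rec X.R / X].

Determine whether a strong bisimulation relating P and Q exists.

Reachable graph of P (4 states):
  m0 = rec X. c.b.b.0 + c.X | —c→ m0, —c→ m1
  m1 = b.b.0 | —b→ m2
  m2 = b.0 | —b→ m3
  m3 = 0 | ·
Reachable graph of Q (4 states):
  n0 = rec X. c.X + c.b.b.0 | —c→ n0, —c→ n1
  n1 = b.b.0 | —b→ n2
  n2 = b.0 | —b→ n3
  n3 = 0 | ·
Partition-refinement fixed point:
  B0 = {m0, n0}
  B1 = {m1, n1}
  B2 = {m2, n2}
  B3 = {m3, n3}
m0 ∈ B0, n0 ∈ B0 → same block

P ~ Q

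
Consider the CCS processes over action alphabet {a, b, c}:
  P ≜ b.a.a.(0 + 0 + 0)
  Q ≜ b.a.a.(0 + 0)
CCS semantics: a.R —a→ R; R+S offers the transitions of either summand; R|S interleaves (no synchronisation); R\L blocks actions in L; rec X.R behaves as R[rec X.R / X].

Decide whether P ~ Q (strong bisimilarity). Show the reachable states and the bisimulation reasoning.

P's transition system — 4 states:
  u0 = b.a.a.(0 + 0 + 0) ⊢ =b=> u1
  u1 = a.a.(0 + 0 + 0) ⊢ =a=> u2
  u2 = a.(0 + 0 + 0) ⊢ =a=> u3
  u3 = 0 + 0 + 0 ⊢ ·
Q's transition system — 4 states:
  v0 = b.a.a.(0 + 0) ⊢ =b=> v1
  v1 = a.a.(0 + 0) ⊢ =a=> v2
  v2 = a.(0 + 0) ⊢ =a=> v3
  v3 = 0 + 0 ⊢ ·
Bisimilarity quotient blocks:
  B0 = {u0, v0}
  B1 = {u1, v1}
  B2 = {u2, v2}
  B3 = {u3, v3}
u0 ∈ B0, v0 ∈ B0 → same block

bisimilar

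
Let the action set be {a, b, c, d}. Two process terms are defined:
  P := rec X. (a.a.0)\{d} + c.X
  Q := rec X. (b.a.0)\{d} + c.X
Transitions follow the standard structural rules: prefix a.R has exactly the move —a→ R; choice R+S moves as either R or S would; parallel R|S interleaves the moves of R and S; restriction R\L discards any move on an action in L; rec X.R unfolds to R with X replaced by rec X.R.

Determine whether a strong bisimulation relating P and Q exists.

P's transition system — 3 states:
  p0 = rec X. (a.a.0)\{d} + c.X ⊢ -a-> p1, -c-> p0
  p1 = (a.0)\{d} ⊢ -a-> p2
  p2 = 0\{d} ⊢ deadlocked
Q's transition system — 3 states:
  q0 = rec X. (b.a.0)\{d} + c.X ⊢ -b-> q1, -c-> q0
  q1 = (a.0)\{d} ⊢ -a-> q2
  q2 = 0\{d} ⊢ deadlocked
Bisimilarity quotient blocks:
  B0 = {p0}
  B1 = {p1, q1}
  B2 = {p2, q2}
  B3 = {q0}
p0 ∈ B0, q0 ∈ B3 → different blocks

P ≁ Q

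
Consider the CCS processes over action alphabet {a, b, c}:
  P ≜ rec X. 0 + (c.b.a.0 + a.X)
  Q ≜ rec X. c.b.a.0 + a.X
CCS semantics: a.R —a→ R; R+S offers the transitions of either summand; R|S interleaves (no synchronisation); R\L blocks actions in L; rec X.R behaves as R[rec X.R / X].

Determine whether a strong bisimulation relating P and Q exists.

P ~ Q

LTS(P): 4 reachable states
  m0 = rec X. 0 + (c.b.a.0 + a.X) ⊢ -a-> m0, -c-> m1
  m1 = b.a.0 ⊢ -b-> m2
  m2 = a.0 ⊢ -a-> m3
  m3 = 0 ⊢ (no moves)
LTS(Q): 4 reachable states
  n0 = rec X. c.b.a.0 + a.X ⊢ -a-> n0, -c-> n1
  n1 = b.a.0 ⊢ -b-> n2
  n2 = a.0 ⊢ -a-> n3
  n3 = 0 ⊢ (no moves)
Partition-refinement fixed point:
  B0 = {m0, n0}
  B1 = {m1, n1}
  B2 = {m2, n2}
  B3 = {m3, n3}
m0 ∈ B0, n0 ∈ B0 → same block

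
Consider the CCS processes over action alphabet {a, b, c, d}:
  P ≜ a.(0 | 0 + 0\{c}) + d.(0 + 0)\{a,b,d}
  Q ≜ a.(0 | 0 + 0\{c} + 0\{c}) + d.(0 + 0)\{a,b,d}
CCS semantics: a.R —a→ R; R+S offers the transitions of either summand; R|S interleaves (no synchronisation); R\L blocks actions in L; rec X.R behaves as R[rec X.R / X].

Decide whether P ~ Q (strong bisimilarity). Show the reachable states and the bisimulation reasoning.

P ~ Q

P's transition system — 3 states:
  s0 = a.(0 | 0 + 0\{c}) + d.(0 + 0)\{a,b,d} ⊢ —a→ s1, —d→ s2
  s1 = 0 | 0 + 0\{c} ⊢ ∅
  s2 = (0 + 0)\{a,b,d} ⊢ ∅
Q's transition system — 3 states:
  t0 = a.(0 | 0 + 0\{c} + 0\{c}) + d.(0 + 0)\{a,b,d} ⊢ —a→ t1, —d→ t2
  t1 = 0 | 0 + 0\{c} + 0\{c} ⊢ ∅
  t2 = (0 + 0)\{a,b,d} ⊢ ∅
Partition-refinement fixed point:
  B0 = {s0, t0}
  B1 = {s1, s2, t1, t2}
s0 ∈ B0, t0 ∈ B0 → same block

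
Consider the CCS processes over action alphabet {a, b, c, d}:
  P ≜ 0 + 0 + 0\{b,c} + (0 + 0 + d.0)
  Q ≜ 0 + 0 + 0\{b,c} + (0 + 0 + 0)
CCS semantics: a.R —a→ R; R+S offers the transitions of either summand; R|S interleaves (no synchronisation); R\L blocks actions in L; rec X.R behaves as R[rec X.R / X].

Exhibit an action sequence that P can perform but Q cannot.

d

LTS(P): 2 reachable states
  m0 = 0 + 0 + 0\{b,c} + (0 + 0 + d.0) :: =d=> m1
  m1 = 0 :: deadlocked
LTS(Q): 1 reachable states
  n0 = 0 + 0 + 0\{b,c} + (0 + 0 + 0) :: deadlocked
Run σ = ⟨d⟩ on P: start {m0}
  step 1 (d): {m1}
  ✓ P
Run σ = ⟨d⟩ on Q: start {n0}
  step 1 (d): ∅ (Q stuck)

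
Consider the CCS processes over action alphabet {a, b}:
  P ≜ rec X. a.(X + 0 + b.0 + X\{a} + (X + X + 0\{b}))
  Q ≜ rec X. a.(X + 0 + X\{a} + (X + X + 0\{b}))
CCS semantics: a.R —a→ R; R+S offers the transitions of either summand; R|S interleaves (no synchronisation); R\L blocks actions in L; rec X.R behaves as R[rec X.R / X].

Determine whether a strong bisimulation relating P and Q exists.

NO

Reachable graph of P (3 states):
  p0 = rec X. a.(X + 0 + b.0 + X\{a} + (X + X + 0\{b})) has moves ··a··> p1
  p1 = (rec X. a.(X + 0 + b.0 + X\{a} + (X + X + 0\{b}))) + 0 + b.0 + (rec X. a.(X + 0 + b.0 + X\{a} + (X + X + 0\{b})))\{a} + ((rec X. a.(X + 0 + b.0 + X\{a} + (X + X + 0\{b}))) + (rec X. a.(X + 0 + b.0 + X\{a} + (X + X + 0\{b}))) + 0\{b}) has moves ··a··> p1, ··b··> p2
  p2 = 0 has moves ·
Reachable graph of Q (2 states):
  q0 = rec X. a.(X + 0 + X\{a} + (X + X + 0\{b})) has moves ··a··> q1
  q1 = (rec X. a.(X + 0 + X\{a} + (X + X + 0\{b}))) + 0 + (rec X. a.(X + 0 + X\{a} + (X + X + 0\{b})))\{a} + ((rec X. a.(X + 0 + X\{a} + (X + X + 0\{b}))) + (rec X. a.(X + 0 + X\{a} + (X + X + 0\{b}))) + 0\{b}) has moves ··a··> q1
Coarsest stable partition (strong bisimilarity classes):
  B0 = {p0}
  B1 = {p1}
  B2 = {p2}
  B3 = {q0, q1}
p0 ∈ B0, q0 ∈ B3 → different blocks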